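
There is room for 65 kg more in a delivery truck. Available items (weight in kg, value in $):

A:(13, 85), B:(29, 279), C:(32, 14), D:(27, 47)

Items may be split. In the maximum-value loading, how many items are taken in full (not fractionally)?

2

Order: B (279/29=9.62) > A (85/13=6.54) > D (47/27=1.74) > C (14/32=0.44)
Fill: take B (29 @ 279) → take A (13 @ 85) → take 23/27 of D → 40.04; 65/65 used.
2 item(s) taken whole; one partial (take 23/27 of D).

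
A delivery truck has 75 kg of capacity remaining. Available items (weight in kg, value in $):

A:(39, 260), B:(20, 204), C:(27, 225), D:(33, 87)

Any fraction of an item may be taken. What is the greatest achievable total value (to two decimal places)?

615.67

Sort by value per unit weight and fill in that order.
Order: B (204/20=10.20) > C (225/27=8.33) > A (260/39=6.67) > D (87/33=2.64)
Fill: take B (20 @ 204) → take C (27 @ 225) → take 28/39 of A → 186.67; 75/75 used.
Total value = 615.67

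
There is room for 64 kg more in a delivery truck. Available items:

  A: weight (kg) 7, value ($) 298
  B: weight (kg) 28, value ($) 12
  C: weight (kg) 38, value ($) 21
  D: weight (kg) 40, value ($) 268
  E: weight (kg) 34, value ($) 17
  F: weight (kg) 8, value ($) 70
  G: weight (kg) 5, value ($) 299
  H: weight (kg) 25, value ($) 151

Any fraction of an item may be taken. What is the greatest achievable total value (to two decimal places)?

Sort by value per unit weight and fill in that order.
Order: G (299/5=59.80) > A (298/7=42.57) > F (70/8=8.75) > D (268/40=6.70) > H (151/25=6.04) > C (21/38=0.55) > E (17/34=0.50) > B (12/28=0.43)
Fill: take G (5 @ 299) → take A (7 @ 298) → take F (8 @ 70) → take D (40 @ 268) → take 4/25 of H → 24.16; 64/64 used.
Total value = 959.16

959.16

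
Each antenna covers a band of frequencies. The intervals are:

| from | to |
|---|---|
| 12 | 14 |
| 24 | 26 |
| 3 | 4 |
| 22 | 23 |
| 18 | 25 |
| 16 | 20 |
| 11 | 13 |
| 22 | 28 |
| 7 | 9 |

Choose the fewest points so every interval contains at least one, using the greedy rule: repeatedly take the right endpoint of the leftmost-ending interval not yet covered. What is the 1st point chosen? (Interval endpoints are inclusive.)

4

Sort by right endpoint; whenever an interval is uncovered, place a point at its right end.
By right end: [3,4]  [7,9]  [11,13]  [12,14]  [16,20]  [22,23]  [18,25]  [24,26]  [22,28]
[3,4] uncovered → point at 4; [7,9] uncovered → point at 9; [11,13] uncovered → point at 13; [16,20] uncovered → point at 20; [22,23] uncovered → point at 23; [24,26] uncovered → point at 26.
Points: 4, 9, 13, 20, 23, 26 (6 total).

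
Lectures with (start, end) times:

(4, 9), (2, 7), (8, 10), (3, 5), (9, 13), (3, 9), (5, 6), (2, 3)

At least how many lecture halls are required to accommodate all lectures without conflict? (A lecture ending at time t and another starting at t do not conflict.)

Events (time:±→running): 2:+→1 2:+→2 3:-→1 3:+→2 3:+→3 4:+→4 … peak 4.

4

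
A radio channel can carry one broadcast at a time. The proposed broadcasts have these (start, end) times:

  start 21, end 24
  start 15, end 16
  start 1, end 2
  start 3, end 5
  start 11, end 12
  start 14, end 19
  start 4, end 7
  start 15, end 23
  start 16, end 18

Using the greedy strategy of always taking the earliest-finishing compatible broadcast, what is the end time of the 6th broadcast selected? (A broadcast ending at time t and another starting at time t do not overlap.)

24

Greedy by earliest finish: after sorting by end time, pick each interval compatible with the last pick.
By end time: (1,2), (3,5), (4,7), (11,12), (15,16), (16,18), (14,19), (15,23), (21,24).
Pick (1,2); next start ≥ 2 → (3,5); next start ≥ 5 → (11,12); next start ≥ 12 → (15,16); next start ≥ 16 → (16,18); next start ≥ 18 → (21,24).
Selected: (1,2) (3,5) (11,12) (15,16) (16,18) (21,24)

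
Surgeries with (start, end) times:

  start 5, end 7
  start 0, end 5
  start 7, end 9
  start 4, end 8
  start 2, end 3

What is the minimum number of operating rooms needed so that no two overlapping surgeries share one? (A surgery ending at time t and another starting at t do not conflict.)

Events (time:±→running): 0:+→1 2:+→2 … peak 2.

2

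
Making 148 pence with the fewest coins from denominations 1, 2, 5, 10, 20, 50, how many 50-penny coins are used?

2

148 = 2×50 + 2×20 + 1×5 + 1×2 + 1×1
Count of 50: 2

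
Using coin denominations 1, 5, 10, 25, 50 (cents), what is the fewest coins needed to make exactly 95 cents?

95 = 1×50 + 1×25 + 2×10
Total coins = 1 + 1 + 2 = 4

4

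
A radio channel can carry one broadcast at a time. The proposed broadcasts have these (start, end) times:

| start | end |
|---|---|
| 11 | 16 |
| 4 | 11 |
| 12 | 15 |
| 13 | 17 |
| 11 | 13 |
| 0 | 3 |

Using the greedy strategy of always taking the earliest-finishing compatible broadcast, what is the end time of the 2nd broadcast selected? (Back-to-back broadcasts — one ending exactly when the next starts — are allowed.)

11

Order by finish time; keep every interval that doesn't clash with the previous kept one.
Sorted by end: (0,3)  (4,11)  (11,13)  (12,15)  (11,16)  (13,17)
take (0,3); take (4,11); take (11,13); skip (12,15); skip (11,16); take (13,17).
Selected: (0,3) (4,11) (11,13) (13,17)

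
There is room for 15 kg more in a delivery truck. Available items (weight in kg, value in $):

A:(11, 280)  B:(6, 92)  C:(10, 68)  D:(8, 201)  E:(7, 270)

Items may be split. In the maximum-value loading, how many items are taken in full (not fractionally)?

1

Sort by value per unit weight and fill in that order.
Order: E (270/7=38.57) > A (280/11=25.45) > D (201/8=25.12) > B (92/6=15.33) > C (68/10=6.80)
Fill: take E (7 @ 270) → take 8/11 of A → 203.64; 15/15 used.
1 item(s) taken whole; one partial (take 8/11 of A).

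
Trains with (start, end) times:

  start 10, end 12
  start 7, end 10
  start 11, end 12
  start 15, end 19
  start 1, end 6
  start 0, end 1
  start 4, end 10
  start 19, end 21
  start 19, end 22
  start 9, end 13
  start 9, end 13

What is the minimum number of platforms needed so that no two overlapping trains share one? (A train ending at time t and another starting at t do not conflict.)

Count concurrent intervals with a sweep; the peak is the room count.
Events (time:±→running): 0:+→1 1:-→0 1:+→1 4:+→2 6:-→1 7:+→2 9:+→3 9:+→4 … peak 4.

4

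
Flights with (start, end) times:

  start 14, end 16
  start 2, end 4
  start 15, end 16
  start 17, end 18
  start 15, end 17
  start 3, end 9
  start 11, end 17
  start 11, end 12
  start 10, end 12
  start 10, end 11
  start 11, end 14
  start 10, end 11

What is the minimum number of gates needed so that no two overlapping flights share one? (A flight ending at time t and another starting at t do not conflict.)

4

The answer is the maximum number of intervals overlapping at any instant.
starts: [2, 3, 10, 10, 10, 11, 11, 11, 14, 15, 15, 17]
ends:   [4, 9, 11, 11, 12, 12, 14, 16, 16, 17, 17, 18]
s2→1 s3→2 e4→1 e9→0 s10→1 s10→2 s10→3 e11→2 e11→1 s11→2 s11→3 s11→4  — peak 4.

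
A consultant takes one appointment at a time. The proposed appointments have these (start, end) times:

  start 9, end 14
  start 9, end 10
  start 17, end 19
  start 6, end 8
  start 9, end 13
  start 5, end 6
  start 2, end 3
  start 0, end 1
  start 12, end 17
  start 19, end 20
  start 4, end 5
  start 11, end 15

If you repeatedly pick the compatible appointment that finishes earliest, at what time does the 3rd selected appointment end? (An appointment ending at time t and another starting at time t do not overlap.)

Sort by end time and greedily take each interval whose start is ≥ the last chosen end.
Sorted by end: (0,1)  (2,3)  (4,5)  (5,6)  (6,8)  (9,10)  (9,13)  (9,14)  (11,15)  (12,17)  (17,19)  (19,20)
take (0,1); take (2,3); take (4,5); take (5,6); take (6,8); take (9,10); take (11,15); skip (12,17); take (17,19); take (19,20).
Selected: (0,1) (2,3) (4,5) (5,6) (6,8) (9,10) (11,15) (17,19) (19,20)

5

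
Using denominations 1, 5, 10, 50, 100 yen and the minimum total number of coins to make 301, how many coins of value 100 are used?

3

Greedy: take as many of the largest coin as possible, then repeat with the remainder.
301 − 3×100→1 − 1×1→0
Count of 100: 3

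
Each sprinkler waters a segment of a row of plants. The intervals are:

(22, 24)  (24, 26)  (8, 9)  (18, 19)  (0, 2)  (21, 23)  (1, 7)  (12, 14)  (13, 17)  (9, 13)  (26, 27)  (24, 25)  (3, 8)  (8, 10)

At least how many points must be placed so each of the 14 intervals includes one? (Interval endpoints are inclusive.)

Process intervals by earliest right end; each time one isn't hit yet, stab at its right endpoint.
By right end: [0,2]  [1,7]  [3,8]  [8,9]  [8,10]  [9,13]  [12,14]  [13,17]  [18,19]  [21,23]  [22,24]  [24,25]  [24,26]  [26,27]
[0,2] uncovered → point at 2; [3,8] uncovered → point at 8; [9,13] uncovered → point at 13; [18,19] uncovered → point at 19; [21,23] uncovered → point at 23; [24,25] uncovered → point at 25; [26,27] uncovered → point at 27.
Points: 2, 8, 13, 19, 23, 25, 27 (7 total).

7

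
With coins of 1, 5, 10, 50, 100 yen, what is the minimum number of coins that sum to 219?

8

219 = 2×100 + 1×10 + 1×5 + 4×1
Total coins = 2 + 1 + 1 + 4 = 8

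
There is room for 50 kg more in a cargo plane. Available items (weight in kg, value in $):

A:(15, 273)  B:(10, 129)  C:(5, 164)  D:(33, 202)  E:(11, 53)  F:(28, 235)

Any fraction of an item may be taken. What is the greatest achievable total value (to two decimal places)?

733.86

Ratios (sorted): C 32.80, A 18.20, B 12.90, F 8.39, D 6.12, E 4.82
take C (5 @ 164); take A (15 @ 273); take B (10 @ 129); take 20/28 of F → 167.86. Capacity used 50/50.
Total value = 733.86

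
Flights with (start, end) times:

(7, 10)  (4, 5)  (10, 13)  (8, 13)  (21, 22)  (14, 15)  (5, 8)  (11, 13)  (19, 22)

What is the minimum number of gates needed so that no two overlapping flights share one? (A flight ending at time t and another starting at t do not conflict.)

Count concurrent intervals with a sweep; the peak is the room count.
starts: [4, 5, 7, 8, 10, 11, 14, 19, 21]
ends:   [5, 8, 10, 13, 13, 13, 15, 22, 22]
s4→1 e5→0 s5→1 s7→2 e8→1 s8→2 e10→1 s10→2 s11→3  — peak 3.

3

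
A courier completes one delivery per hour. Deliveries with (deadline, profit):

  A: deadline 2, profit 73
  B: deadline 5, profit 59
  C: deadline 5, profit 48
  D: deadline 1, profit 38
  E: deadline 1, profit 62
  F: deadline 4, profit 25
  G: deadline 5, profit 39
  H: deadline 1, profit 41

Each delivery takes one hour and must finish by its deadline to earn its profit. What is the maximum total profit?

281

Take jobs in profit order; each goes to the latest open slot no later than its deadline.
Profit order: A=73 E=62 B=59 C=48 H=41 G=39 D=38 F=25
Assign: A→slot 2, E→slot 1, B→slot 5, C→slot 4, H skipped, G→slot 3, D skipped, F skipped.
Slots: [1:E] [2:A] [3:G] [4:C] [5:B]
Profit = 62 + 73 + 39 + 48 + 59 = 281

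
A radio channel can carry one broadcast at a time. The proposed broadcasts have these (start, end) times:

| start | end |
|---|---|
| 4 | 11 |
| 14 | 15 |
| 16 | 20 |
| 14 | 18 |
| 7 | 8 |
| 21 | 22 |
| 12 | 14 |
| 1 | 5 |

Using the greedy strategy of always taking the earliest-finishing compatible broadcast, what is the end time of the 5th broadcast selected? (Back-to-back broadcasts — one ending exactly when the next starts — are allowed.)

20

By end time: (1,5), (7,8), (4,11), (12,14), (14,15), (14,18), (16,20), (21,22).
Pick (1,5); next start ≥ 5 → (7,8); next start ≥ 8 → (12,14); next start ≥ 14 → (14,15); next start ≥ 15 → (16,20); next start ≥ 20 → (21,22).
Selected: (1,5) (7,8) (12,14) (14,15) (16,20) (21,22)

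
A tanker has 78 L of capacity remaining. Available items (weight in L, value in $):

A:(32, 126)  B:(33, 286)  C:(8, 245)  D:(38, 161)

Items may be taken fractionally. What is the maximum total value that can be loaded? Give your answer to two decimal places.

687.76

Sort by value per unit weight and fill in that order.
Ratios (sorted): C 30.62, B 8.67, D 4.24, A 3.94
take C (8 @ 245); take B (33 @ 286); take 37/38 of D → 156.76. Capacity used 78/78.
Total value = 687.76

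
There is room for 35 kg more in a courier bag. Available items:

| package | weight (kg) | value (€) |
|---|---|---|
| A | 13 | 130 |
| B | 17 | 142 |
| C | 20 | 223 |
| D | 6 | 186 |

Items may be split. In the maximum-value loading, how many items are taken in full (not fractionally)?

2

Sort by value per unit weight and fill in that order.
Order: D (186/6=31.00) > C (223/20=11.15) > A (130/13=10.00) > B (142/17=8.35)
Fill: take D (6 @ 186) → take C (20 @ 223) → take 9/13 of A → 90.00; 35/35 used.
2 item(s) taken whole; one partial (take 9/13 of A).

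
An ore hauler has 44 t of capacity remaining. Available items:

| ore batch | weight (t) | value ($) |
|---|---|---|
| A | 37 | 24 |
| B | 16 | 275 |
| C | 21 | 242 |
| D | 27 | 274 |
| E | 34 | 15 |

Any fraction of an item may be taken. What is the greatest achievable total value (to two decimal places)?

Sort by value per unit weight and fill in that order.
Order: B (275/16=17.19) > C (242/21=11.52) > D (274/27=10.15) > A (24/37=0.65) > E (15/34=0.44)
Fill: take B (16 @ 275) → take C (21 @ 242) → take 7/27 of D → 71.04; 44/44 used.
Total value = 588.04

588.04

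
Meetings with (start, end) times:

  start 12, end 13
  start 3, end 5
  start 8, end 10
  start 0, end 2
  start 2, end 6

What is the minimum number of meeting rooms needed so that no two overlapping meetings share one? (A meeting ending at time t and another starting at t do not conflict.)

2

Count concurrent intervals with a sweep; the peak is the room count.
starts: [0, 2, 3, 8, 12]
ends:   [2, 5, 6, 10, 13]
s0→1 e2→0 s2→1 s3→2  — peak 2.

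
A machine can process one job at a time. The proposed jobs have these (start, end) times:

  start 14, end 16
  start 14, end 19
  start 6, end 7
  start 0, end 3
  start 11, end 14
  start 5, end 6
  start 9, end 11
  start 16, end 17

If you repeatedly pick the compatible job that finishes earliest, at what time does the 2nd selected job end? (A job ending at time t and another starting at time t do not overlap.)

6

Order by finish time; keep every interval that doesn't clash with the previous kept one.
Sorted by end: (0,3)  (5,6)  (6,7)  (9,11)  (11,14)  (14,16)  (16,17)  (14,19)
take (0,3); take (5,6); take (6,7); take (9,11); take (11,14); take (14,16); take (16,17); skip (14,19).
Selected: (0,3) (5,6) (6,7) (9,11) (11,14) (14,16) (16,17)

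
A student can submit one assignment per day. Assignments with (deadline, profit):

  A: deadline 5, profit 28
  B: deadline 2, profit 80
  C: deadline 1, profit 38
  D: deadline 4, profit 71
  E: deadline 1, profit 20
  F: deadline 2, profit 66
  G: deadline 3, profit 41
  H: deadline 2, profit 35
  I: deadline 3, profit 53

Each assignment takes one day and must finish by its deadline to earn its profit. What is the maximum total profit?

298

Sort by profit descending; place each in the latest free slot ≤ its deadline.
Profit order: B=80 D=71 F=66 I=53 G=41 C=38 H=35 A=28 E=20
Assign: B→slot 2, D→slot 4, F→slot 1, I→slot 3, G skipped, C skipped, H skipped, A→slot 5, E skipped.
Slots: [1:F] [2:B] [3:I] [4:D] [5:A]
Profit = 66 + 80 + 53 + 71 + 28 = 298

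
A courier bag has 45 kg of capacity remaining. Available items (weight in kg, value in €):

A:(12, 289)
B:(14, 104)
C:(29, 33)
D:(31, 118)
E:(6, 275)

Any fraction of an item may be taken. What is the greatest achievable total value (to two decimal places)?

Greedy by value/weight ratio, highest first.
Ratios (sorted): E 45.83, A 24.08, B 7.43, D 3.81, C 1.14
take E (6 @ 275); take A (12 @ 289); take B (14 @ 104); take 13/31 of D → 49.48. Capacity used 45/45.
Total value = 717.48

717.48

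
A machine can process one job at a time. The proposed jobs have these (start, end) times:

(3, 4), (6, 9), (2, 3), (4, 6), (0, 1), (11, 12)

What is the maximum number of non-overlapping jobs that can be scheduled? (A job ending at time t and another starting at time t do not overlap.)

Greedy by earliest finish: after sorting by end time, pick each interval compatible with the last pick.
Sorted by end: (0,1)  (2,3)  (3,4)  (4,6)  (6,9)  (11,12)
take (0,1); take (2,3); take (3,4); take (4,6); take (6,9); take (11,12).
Selected 6 jobs.

6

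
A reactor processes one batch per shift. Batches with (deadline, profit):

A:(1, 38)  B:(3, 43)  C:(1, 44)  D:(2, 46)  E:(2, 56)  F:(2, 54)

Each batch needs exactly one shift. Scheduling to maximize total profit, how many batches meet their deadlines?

3

Sort by profit descending; place each in the latest free slot ≤ its deadline.
By profit: E(d2,56), F(d2,54), D(d2,46), C(d1,44), B(d3,43), A(d1,38)
E→slot 2; F→slot 1; D skipped; C skipped; B→slot 3; A skipped.
3 of 6 scheduled.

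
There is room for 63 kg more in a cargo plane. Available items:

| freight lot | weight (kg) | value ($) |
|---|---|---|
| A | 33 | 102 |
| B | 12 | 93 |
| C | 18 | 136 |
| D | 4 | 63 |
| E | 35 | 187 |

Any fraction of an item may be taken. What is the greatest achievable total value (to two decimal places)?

Ratios (sorted): D 15.75, B 7.75, C 7.56, E 5.34, A 3.09
take D (4 @ 63); take B (12 @ 93); take C (18 @ 136); take 29/35 of E → 154.94. Capacity used 63/63.
Total value = 446.94

446.94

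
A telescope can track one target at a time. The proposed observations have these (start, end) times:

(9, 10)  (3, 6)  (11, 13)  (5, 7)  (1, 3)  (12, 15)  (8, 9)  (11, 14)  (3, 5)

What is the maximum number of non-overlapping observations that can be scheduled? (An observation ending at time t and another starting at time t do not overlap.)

Greedy by earliest finish: after sorting by end time, pick each interval compatible with the last pick.
Sorted by end: (1,3)  (3,5)  (3,6)  (5,7)  (8,9)  (9,10)  (11,13)  (11,14)  (12,15)
take (1,3); take (3,5); take (5,7); take (8,9); take (9,10); take (11,13).
Selected 6 observations.

6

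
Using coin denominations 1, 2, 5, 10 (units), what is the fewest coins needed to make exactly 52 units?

6

Greedy: take as many of the largest coin as possible, then repeat with the remainder.
52 − 5×10→2 − 1×2→0
Total coins = 5 + 1 = 6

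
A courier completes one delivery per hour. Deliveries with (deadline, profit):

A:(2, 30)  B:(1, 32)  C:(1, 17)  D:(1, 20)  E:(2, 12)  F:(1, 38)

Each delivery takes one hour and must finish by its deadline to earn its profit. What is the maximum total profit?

68

Sort by profit descending; place each in the latest free slot ≤ its deadline.
Profit order: F=38 B=32 A=30 D=20 C=17 E=12
Assign: F→slot 1, B skipped, A→slot 2, D skipped, C skipped, E skipped.
Slots: [1:F] [2:A]
Profit = 38 + 30 = 68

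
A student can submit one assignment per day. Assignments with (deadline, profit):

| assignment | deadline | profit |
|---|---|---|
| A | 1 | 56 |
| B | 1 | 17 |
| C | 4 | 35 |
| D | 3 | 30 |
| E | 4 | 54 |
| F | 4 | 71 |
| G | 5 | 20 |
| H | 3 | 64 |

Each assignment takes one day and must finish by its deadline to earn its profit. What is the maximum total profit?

265

Take jobs in profit order; each goes to the latest open slot no later than its deadline.
Profit order: F=71 H=64 A=56 E=54 C=35 D=30 G=20 B=17
Assign: F→slot 4, H→slot 3, A→slot 1, E→slot 2, C skipped, D skipped, G→slot 5, B skipped.
Slots: [1:A] [2:E] [3:H] [4:F] [5:G]
Profit = 56 + 54 + 64 + 71 + 20 = 265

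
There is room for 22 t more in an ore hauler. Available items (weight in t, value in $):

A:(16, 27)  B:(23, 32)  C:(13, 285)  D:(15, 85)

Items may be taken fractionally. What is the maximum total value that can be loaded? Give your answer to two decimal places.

336.00

Sort by value per unit weight and fill in that order.
Ratios (sorted): C 21.92, D 5.67, A 1.69, B 1.39
take C (13 @ 285); take 9/15 of D → 51.00. Capacity used 22/22.
Total value = 336.00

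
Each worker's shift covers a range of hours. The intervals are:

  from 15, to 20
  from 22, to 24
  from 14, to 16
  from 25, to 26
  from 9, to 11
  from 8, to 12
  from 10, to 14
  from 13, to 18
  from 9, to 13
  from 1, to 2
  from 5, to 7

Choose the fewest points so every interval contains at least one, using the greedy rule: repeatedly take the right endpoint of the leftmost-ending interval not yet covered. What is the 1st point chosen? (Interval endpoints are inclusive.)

2

By right end: [1,2]  [5,7]  [9,11]  [8,12]  [9,13]  [10,14]  [14,16]  [13,18]  [15,20]  [22,24]  [25,26]
[1,2] uncovered → point at 2; [5,7] uncovered → point at 7; [9,11] uncovered → point at 11; [14,16] uncovered → point at 16; [22,24] uncovered → point at 24; [25,26] uncovered → point at 26.
Points: 2, 7, 11, 16, 24, 26 (6 total).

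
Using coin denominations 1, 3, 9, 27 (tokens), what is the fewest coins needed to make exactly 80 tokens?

Use the largest denomination that fits, subtract, and repeat.
80 = 2×27 + 2×9 + 2×3 + 2×1
Total coins = 2 + 2 + 2 + 2 = 8

8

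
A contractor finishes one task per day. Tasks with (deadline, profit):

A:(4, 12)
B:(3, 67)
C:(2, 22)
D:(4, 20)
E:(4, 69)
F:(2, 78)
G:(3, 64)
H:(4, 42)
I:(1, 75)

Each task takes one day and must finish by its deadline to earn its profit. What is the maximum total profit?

Sort by profit descending; place each in the latest free slot ≤ its deadline.
Profit order: F=78 I=75 E=69 B=67 G=64 H=42 C=22 D=20 A=12
Assign: F→slot 2, I→slot 1, E→slot 4, B→slot 3, G skipped, H skipped, C skipped, D skipped, A skipped.
Slots: [1:I] [2:F] [3:B] [4:E]
Profit = 75 + 78 + 67 + 69 = 289

289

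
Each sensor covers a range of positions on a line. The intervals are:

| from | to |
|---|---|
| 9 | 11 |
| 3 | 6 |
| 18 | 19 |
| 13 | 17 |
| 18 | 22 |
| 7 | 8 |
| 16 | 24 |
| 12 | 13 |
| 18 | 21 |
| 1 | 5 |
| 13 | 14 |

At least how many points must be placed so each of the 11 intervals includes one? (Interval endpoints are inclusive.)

5

Sort by right endpoint; whenever an interval is uncovered, place a point at its right end.
Sorted: [1,5] [3,6] [7,8] [9,11] [12,13] [13,14] [13,17] [18,19] [18,21] [18,22] [16,24]
{[1,5],[3,6]} hit by 5; {[7,8]} hit by 8; {[9,11]} hit by 11; {[12,13],[13,14],[13,17]} hit by 13; {[18,19],[18,21],[18,22],[16,24]} hit by 19.
Points: 5, 8, 11, 13, 19 (5 total).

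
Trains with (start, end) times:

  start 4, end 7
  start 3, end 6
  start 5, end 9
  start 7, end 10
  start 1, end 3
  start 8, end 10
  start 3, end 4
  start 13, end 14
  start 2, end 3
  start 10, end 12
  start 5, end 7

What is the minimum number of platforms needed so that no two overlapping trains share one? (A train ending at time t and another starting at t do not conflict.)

4

The answer is the maximum number of intervals overlapping at any instant.
starts: [1, 2, 3, 3, 4, 5, 5, 7, 8, 10, 13]
ends:   [3, 3, 4, 6, 7, 7, 9, 10, 10, 12, 14]
s1→1 s2→2 e3→1 e3→0 s3→1 s3→2 e4→1 s4→2 s5→3 s5→4  — peak 4.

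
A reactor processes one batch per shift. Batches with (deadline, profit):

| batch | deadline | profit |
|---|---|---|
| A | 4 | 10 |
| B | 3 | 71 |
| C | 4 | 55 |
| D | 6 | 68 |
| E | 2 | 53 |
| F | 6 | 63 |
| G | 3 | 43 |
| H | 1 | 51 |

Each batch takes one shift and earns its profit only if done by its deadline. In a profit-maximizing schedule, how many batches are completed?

6

Take jobs in profit order; each goes to the latest open slot no later than its deadline.
By profit: B(d3,71), D(d6,68), F(d6,63), C(d4,55), E(d2,53), H(d1,51), G(d3,43), A(d4,10)
B→slot 3; D→slot 6; F→slot 5; C→slot 4; E→slot 2; H→slot 1; G skipped; A skipped.
6 of 8 scheduled.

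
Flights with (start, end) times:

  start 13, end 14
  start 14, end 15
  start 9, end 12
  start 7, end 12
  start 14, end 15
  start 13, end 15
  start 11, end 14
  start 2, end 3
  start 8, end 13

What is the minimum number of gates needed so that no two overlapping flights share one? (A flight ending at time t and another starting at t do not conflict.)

Count concurrent intervals with a sweep; the peak is the room count.
starts: [2, 7, 8, 9, 11, 13, 13, 14, 14]
ends:   [3, 12, 12, 13, 14, 14, 15, 15, 15]
s2→1 e3→0 s7→1 s8→2 s9→3 s11→4  — peak 4.

4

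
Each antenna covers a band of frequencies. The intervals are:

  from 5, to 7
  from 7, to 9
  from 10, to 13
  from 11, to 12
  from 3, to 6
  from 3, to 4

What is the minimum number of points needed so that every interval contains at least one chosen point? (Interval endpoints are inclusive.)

3

Sort by right endpoint; whenever an interval is uncovered, place a point at its right end.
Sorted: [3,4] [3,6] [5,7] [7,9] [11,12] [10,13]
{[3,4],[3,6]} hit by 4; {[5,7],[7,9]} hit by 7; {[11,12],[10,13]} hit by 12.
Points: 4, 7, 12 (3 total).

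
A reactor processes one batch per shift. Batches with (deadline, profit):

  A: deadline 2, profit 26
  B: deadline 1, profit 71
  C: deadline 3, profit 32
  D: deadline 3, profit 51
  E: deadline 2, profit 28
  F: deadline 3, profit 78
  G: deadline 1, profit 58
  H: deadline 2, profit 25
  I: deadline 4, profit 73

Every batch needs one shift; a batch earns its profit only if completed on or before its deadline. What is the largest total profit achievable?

273

Sort by profit descending; place each in the latest free slot ≤ its deadline.
Profit order: F=78 I=73 B=71 G=58 D=51 C=32 E=28 A=26 H=25
Assign: F→slot 3, I→slot 4, B→slot 1, G skipped, D→slot 2, C skipped, E skipped, A skipped, H skipped.
Slots: [1:B] [2:D] [3:F] [4:I]
Profit = 71 + 51 + 78 + 73 = 273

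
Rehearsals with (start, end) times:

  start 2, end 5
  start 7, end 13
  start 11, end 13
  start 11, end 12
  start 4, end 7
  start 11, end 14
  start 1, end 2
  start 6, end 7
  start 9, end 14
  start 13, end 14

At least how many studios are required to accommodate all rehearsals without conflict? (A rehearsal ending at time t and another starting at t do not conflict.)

The answer is the maximum number of intervals overlapping at any instant.
starts: [1, 2, 4, 6, 7, 9, 11, 11, 11, 13]
ends:   [2, 5, 7, 7, 12, 13, 13, 14, 14, 14]
s1→1 e2→0 s2→1 s4→2 e5→1 s6→2 e7→1 e7→0 s7→1 s9→2 s11→3 s11→4 s11→5  — peak 5.

5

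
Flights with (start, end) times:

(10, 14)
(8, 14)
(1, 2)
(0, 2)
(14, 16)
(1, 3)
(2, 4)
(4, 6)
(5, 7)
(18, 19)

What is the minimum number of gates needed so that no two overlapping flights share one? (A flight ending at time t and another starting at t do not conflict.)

Events (time:±→running): 0:+→1 1:+→2 1:+→3 … peak 3.

3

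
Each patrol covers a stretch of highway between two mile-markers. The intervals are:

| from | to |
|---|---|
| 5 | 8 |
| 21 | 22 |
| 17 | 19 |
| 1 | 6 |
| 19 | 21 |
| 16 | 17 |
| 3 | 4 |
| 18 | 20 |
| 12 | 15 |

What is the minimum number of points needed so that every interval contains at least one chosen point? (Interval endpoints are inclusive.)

By right end: [3,4]  [1,6]  [5,8]  [12,15]  [16,17]  [17,19]  [18,20]  [19,21]  [21,22]
[3,4] uncovered → point at 4; [5,8] uncovered → point at 8; [12,15] uncovered → point at 15; [16,17] uncovered → point at 17; [18,20] uncovered → point at 20; [21,22] uncovered → point at 22.
Points: 4, 8, 15, 17, 20, 22 (6 total).

6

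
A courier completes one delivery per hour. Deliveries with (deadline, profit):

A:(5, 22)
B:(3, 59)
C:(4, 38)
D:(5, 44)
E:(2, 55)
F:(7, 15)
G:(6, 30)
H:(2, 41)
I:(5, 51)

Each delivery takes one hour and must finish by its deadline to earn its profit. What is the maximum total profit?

Profit order: B=59 E=55 I=51 D=44 H=41 C=38 G=30 A=22 F=15
Assign: B→slot 3, E→slot 2, I→slot 5, D→slot 4, H→slot 1, C skipped, G→slot 6, A skipped, F→slot 7.
Slots: [1:H] [2:E] [3:B] [4:D] [5:I] [6:G] [7:F]
Profit = 41 + 55 + 59 + 44 + 51 + 30 + 15 = 295

295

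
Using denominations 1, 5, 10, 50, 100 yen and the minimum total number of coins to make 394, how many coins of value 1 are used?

Greedy: take as many of the largest coin as possible, then repeat with the remainder.
394 − 3×100→94 − 1×50→44 − 4×10→4 − 4×1→0
Count of 1: 4

4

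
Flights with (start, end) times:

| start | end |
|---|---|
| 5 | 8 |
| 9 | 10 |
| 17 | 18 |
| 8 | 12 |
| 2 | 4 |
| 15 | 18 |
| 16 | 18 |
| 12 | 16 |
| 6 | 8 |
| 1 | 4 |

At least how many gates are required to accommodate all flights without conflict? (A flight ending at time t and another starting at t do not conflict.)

3

Events (time:±→running): 1:+→1 2:+→2 4:-→1 4:-→0 5:+→1 6:+→2 8:-→1 8:-→0 8:+→1 9:+→2 10:-→1 12:-→0 12:+→1 15:+→2 16:-→1 16:+→2 17:+→3 … peak 3.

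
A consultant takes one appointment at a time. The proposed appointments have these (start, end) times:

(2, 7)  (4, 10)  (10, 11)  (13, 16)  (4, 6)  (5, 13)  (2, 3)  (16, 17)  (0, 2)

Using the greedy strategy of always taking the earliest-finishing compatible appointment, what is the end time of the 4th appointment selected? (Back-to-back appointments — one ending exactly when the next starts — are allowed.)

11

Order by finish time; keep every interval that doesn't clash with the previous kept one.
By end time: (0,2), (2,3), (4,6), (2,7), (4,10), (10,11), (5,13), (13,16), (16,17).
Pick (0,2); next start ≥ 2 → (2,3); next start ≥ 3 → (4,6); next start ≥ 6 → (10,11); next start ≥ 11 → (13,16); next start ≥ 16 → (16,17).
Selected: (0,2) (2,3) (4,6) (10,11) (13,16) (16,17)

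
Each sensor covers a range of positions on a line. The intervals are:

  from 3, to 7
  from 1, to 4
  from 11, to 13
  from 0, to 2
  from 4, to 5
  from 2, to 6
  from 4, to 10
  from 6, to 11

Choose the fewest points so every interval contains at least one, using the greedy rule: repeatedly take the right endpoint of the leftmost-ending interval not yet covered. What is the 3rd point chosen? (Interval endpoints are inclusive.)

Sort by right endpoint; whenever an interval is uncovered, place a point at its right end.
Sorted: [0,2] [1,4] [4,5] [2,6] [3,7] [4,10] [6,11] [11,13]
{[0,2],[1,4]} hit by 2; {[4,5],[2,6],[3,7],[4,10]} hit by 5; {[6,11],[11,13]} hit by 11.
Points: 2, 5, 11 (3 total).

11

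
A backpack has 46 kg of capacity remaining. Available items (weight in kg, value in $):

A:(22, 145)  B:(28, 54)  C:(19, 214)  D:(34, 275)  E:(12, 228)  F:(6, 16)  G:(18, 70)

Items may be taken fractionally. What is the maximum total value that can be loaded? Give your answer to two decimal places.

Sort by value per unit weight and fill in that order.
Ratios (sorted): E 19.00, C 11.26, D 8.09, A 6.59, G 3.89, F 2.67, B 1.93
take E (12 @ 228); take C (19 @ 214); take 15/34 of D → 121.32. Capacity used 46/46.
Total value = 563.32

563.32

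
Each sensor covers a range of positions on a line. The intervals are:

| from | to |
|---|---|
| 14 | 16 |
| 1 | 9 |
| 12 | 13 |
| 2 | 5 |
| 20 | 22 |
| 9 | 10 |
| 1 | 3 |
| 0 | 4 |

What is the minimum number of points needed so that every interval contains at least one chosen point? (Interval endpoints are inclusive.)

5

By right end: [1,3]  [0,4]  [2,5]  [1,9]  [9,10]  [12,13]  [14,16]  [20,22]
[1,3] uncovered → point at 3; [9,10] uncovered → point at 10; [12,13] uncovered → point at 13; [14,16] uncovered → point at 16; [20,22] uncovered → point at 22.
Points: 3, 10, 13, 16, 22 (5 total).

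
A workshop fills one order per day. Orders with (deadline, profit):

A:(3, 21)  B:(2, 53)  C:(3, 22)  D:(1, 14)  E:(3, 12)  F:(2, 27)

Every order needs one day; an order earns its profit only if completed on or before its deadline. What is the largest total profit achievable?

102

Profit order: B=53 F=27 C=22 A=21 D=14 E=12
Assign: B→slot 2, F→slot 1, C→slot 3, A skipped, D skipped, E skipped.
Slots: [1:F] [2:B] [3:C]
Profit = 27 + 53 + 22 = 102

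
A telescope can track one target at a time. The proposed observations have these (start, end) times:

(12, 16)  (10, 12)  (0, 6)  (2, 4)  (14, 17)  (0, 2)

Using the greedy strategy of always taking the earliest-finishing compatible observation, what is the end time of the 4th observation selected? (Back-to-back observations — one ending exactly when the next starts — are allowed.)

Order by finish time; keep every interval that doesn't clash with the previous kept one.
Sorted by end: (0,2)  (2,4)  (0,6)  (10,12)  (12,16)  (14,17)
take (0,2); take (2,4); take (10,12); take (12,16).
Selected: (0,2) (2,4) (10,12) (12,16)

16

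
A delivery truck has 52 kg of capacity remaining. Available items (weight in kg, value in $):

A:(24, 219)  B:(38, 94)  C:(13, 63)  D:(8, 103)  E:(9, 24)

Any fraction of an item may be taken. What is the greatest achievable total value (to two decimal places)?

Greedy by value/weight ratio, highest first.
Ratios (sorted): D 12.88, A 9.12, C 4.85, E 2.67, B 2.47
take D (8 @ 103); take A (24 @ 219); take C (13 @ 63); take 7/9 of E → 18.67. Capacity used 52/52.
Total value = 403.67

403.67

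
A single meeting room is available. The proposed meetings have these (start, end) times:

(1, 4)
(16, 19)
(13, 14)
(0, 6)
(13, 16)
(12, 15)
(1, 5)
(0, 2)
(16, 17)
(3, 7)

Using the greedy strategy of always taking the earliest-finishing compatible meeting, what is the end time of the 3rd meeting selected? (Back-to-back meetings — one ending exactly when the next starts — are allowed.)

14

Sort by end time and greedily take each interval whose start is ≥ the last chosen end.
Sorted by end: (0,2)  (1,4)  (1,5)  (0,6)  (3,7)  (13,14)  (12,15)  (13,16)  (16,17)  (16,19)
take (0,2); take (3,7); take (13,14); skip (13,16); take (16,17).
Selected: (0,2) (3,7) (13,14) (16,17)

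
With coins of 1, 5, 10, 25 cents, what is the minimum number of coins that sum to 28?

4

28 = 1×25 + 3×1
Total coins = 1 + 3 = 4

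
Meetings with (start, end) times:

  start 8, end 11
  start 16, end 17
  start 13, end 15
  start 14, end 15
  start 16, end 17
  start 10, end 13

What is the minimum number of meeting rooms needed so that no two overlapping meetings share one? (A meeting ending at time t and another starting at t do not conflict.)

The answer is the maximum number of intervals overlapping at any instant.
starts: [8, 10, 13, 14, 16, 16]
ends:   [11, 13, 15, 15, 17, 17]
s8→1 s10→2  — peak 2.

2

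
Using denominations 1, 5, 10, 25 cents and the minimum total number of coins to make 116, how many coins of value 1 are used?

1

Use the largest denomination that fits, subtract, and repeat.
116 = 4×25 + 1×10 + 1×5 + 1×1
Count of 1: 1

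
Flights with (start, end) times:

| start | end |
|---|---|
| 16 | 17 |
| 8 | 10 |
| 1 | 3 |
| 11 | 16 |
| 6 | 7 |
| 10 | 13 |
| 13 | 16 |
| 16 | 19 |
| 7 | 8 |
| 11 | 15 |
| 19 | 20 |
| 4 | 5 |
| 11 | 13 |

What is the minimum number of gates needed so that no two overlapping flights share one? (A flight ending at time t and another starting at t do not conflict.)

4

Count concurrent intervals with a sweep; the peak is the room count.
starts: [1, 4, 6, 7, 8, 10, 11, 11, 11, 13, 16, 16, 19]
ends:   [3, 5, 7, 8, 10, 13, 13, 15, 16, 16, 17, 19, 20]
s1→1 e3→0 s4→1 e5→0 s6→1 e7→0 s7→1 e8→0 s8→1 e10→0 s10→1 s11→2 s11→3 s11→4  — peak 4.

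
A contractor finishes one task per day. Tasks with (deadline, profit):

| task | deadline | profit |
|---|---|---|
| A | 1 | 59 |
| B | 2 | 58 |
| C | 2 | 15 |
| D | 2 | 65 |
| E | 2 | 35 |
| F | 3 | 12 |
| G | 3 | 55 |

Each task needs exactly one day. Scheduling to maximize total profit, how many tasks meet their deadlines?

Sort by profit descending; place each in the latest free slot ≤ its deadline.
By profit: D(d2,65), A(d1,59), B(d2,58), G(d3,55), E(d2,35), C(d2,15), F(d3,12)
D→slot 2; A→slot 1; B skipped; G→slot 3; E skipped; C skipped; F skipped.
3 of 7 scheduled.

3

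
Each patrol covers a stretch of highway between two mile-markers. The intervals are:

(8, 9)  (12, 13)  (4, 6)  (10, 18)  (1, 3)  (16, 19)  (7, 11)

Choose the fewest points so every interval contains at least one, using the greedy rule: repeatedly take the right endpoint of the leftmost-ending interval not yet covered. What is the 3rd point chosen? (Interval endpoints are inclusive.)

9

Process intervals by earliest right end; each time one isn't hit yet, stab at its right endpoint.
Sorted: [1,3] [4,6] [8,9] [7,11] [12,13] [10,18] [16,19]
{[1,3]} hit by 3; {[4,6]} hit by 6; {[8,9],[7,11]} hit by 9; {[12,13],[10,18]} hit by 13; {[16,19]} hit by 19.
Points: 3, 6, 9, 13, 19 (5 total).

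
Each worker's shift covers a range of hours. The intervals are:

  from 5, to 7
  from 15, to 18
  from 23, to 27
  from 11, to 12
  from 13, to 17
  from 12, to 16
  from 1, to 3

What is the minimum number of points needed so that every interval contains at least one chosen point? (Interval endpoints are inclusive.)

5

Process intervals by earliest right end; each time one isn't hit yet, stab at its right endpoint.
Sorted: [1,3] [5,7] [11,12] [12,16] [13,17] [15,18] [23,27]
{[1,3]} hit by 3; {[5,7]} hit by 7; {[11,12],[12,16]} hit by 12; {[13,17],[15,18]} hit by 17; {[23,27]} hit by 27.
Points: 3, 7, 12, 17, 27 (5 total).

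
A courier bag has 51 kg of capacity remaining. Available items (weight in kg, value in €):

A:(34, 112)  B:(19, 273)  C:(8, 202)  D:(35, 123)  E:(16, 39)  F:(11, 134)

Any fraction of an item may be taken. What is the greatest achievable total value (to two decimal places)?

654.69

Sort by value per unit weight and fill in that order.
Order: C (202/8=25.25) > B (273/19=14.37) > F (134/11=12.18) > D (123/35=3.51) > A (112/34=3.29) > E (39/16=2.44)
Fill: take C (8 @ 202) → take B (19 @ 273) → take F (11 @ 134) → take 13/35 of D → 45.69; 51/51 used.
Total value = 654.69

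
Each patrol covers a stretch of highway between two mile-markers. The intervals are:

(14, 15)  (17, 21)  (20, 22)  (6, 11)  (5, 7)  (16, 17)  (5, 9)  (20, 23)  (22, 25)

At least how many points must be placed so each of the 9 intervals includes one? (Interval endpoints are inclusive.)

Process intervals by earliest right end; each time one isn't hit yet, stab at its right endpoint.
By right end: [5,7]  [5,9]  [6,11]  [14,15]  [16,17]  [17,21]  [20,22]  [20,23]  [22,25]
[5,7] uncovered → point at 7; [14,15] uncovered → point at 15; [16,17] uncovered → point at 17; [20,22] uncovered → point at 22.
Points: 7, 15, 17, 22 (4 total).

4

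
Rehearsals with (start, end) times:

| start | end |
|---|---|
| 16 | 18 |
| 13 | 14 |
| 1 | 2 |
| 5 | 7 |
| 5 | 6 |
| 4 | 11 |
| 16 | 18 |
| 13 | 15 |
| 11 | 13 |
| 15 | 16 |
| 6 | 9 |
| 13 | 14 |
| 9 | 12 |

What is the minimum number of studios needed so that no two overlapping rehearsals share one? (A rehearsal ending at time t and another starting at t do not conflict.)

3

starts: [1, 4, 5, 5, 6, 9, 11, 13, 13, 13, 15, 16, 16]
ends:   [2, 6, 7, 9, 11, 12, 13, 14, 14, 15, 16, 18, 18]
s1→1 e2→0 s4→1 s5→2 s5→3  — peak 3.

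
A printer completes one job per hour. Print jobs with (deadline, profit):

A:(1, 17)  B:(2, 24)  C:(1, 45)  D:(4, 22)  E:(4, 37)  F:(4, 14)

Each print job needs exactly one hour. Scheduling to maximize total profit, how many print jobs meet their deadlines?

4

Take jobs in profit order; each goes to the latest open slot no later than its deadline.
By profit: C(d1,45), E(d4,37), B(d2,24), D(d4,22), A(d1,17), F(d4,14)
C→slot 1; E→slot 4; B→slot 2; D→slot 3; A skipped; F skipped.
4 of 6 scheduled.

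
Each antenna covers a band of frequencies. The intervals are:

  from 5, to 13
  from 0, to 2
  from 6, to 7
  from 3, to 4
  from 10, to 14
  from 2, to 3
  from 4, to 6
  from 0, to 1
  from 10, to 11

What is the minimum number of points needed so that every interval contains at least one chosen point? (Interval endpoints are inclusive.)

Process intervals by earliest right end; each time one isn't hit yet, stab at its right endpoint.
By right end: [0,1]  [0,2]  [2,3]  [3,4]  [4,6]  [6,7]  [10,11]  [5,13]  [10,14]
[0,1] uncovered → point at 1; [2,3] uncovered → point at 3; [4,6] uncovered → point at 6; [10,11] uncovered → point at 11.
Points: 1, 3, 6, 11 (4 total).

4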